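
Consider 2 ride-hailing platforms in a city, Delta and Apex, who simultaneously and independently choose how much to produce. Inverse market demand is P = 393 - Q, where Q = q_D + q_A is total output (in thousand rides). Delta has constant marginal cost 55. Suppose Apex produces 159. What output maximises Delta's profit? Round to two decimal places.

89.50

With the rival's output fixed at 159, Delta's profit is π_D = (393 - 159 - q_D)q_D - (55q_D) = (234 - q_D)q_D - (55q_D).
∂π_D/∂q_D = 179 - 2q_D = 0, so q_D = 179/2.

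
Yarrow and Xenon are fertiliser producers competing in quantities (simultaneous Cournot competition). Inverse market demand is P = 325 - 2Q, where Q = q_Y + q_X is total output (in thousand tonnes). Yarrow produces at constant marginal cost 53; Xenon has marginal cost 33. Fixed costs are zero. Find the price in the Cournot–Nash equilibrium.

137

Yarrow's profit: π_Y = (325 - 2Q)q_Y - (53q_Y). Setting ∂π_Y/∂q_Y = 0: 272 - 4q_Y - 2(q_X) = 0.
Xenon's profit: π_X = (325 - 2Q)q_X - (33q_X). Setting ∂π_X/∂q_X = 0: 292 - 4q_X - 2(q_Y) = 0.
Rearranging gives the reaction functions q_Y = (272 - 2q_X)/4 and q_X = (292 - 2q_Y)/4.
Solving the pair: q_Y = 42, q_X = 52.
Total output Q = 94, so price P = 325 - 2·94 = 137.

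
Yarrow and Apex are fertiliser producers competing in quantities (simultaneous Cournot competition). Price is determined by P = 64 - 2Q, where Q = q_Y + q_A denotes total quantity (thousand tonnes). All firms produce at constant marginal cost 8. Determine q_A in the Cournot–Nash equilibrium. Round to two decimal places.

9.33

Each firm earns π_i = (64 - 2Q)q_i - 8q_i.
Setting ∂π_i/∂q_i = 0 with rivals' quantities fixed: 56 - 4q_i - 2q_j = 0.
With identical firms every q_j equals q_i, so q_j = q_i and 56 = 6q_i, giving q_i = 28/3.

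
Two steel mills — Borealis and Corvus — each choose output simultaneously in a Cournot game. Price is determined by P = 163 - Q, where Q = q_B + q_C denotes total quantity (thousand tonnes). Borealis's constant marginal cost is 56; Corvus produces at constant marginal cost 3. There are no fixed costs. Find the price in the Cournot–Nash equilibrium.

74

Borealis's profit: π_B = (163 - Q)q_B - (56q_B). Setting ∂π_B/∂q_B = 0: 107 - 2q_B - (q_C) = 0.
Corvus's first-order condition: 160 - 2q_C - (q_B) = 0.
Rearranging gives the reaction functions q_B = (107 - q_C)/2 and q_C = (160 - q_B)/2.
Substituting one into the other gives q_B = 18 and q_C = 71.
Total output Q = 89, so price P = 163 - 89 = 74.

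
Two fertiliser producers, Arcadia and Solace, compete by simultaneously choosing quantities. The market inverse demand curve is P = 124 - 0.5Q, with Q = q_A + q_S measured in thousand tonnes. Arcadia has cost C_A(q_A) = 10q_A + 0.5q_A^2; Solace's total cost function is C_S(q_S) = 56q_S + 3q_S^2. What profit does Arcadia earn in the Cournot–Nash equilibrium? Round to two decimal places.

3087.32

Arcadia's profit: π_A = (124 - 0.5Q)q_A - (10q_A + (1/2)q_A²). Setting ∂π_A/∂q_A = 0: 114 - 2q_A - (1/2)(q_S) = 0.
Solace's first-order condition: 68 - 7q_S - (1/2)(q_A) = 0.
Best responses: q_A = (114 - (1/2)q_S)/2, q_S = (68 - (1/2)q_A)/7.
Substituting one into the other gives q_A = 55.5636 and q_S = 316/55.
Price P = 124 - (1/2)·61.3091 = 93.3455.
Arcadia's profit: 93.3455·55.5636 - 10·55.5636 - (1/2)·55.5636² = 3087.3177.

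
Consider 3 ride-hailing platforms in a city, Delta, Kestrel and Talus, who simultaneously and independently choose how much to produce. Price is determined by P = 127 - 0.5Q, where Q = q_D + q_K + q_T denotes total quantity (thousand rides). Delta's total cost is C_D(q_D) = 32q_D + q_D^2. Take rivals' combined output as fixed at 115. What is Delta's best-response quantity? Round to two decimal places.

With rivals' combined output fixed at 115, Delta's profit is π_D = (127 - (1/2)·115 - (1/2)q_D)q_D - (32q_D + q_D²) = (139/2 - (1/2)q_D)q_D - (32q_D + q_D²).
∂π_D/∂q_D = 75/2 - 3q_D = 0, so q_D = 25/2.

12.50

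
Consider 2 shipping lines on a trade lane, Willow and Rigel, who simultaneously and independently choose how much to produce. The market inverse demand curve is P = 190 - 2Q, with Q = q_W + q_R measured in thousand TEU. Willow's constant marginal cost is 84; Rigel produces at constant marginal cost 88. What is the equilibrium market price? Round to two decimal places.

Willow's profit: π_W = (190 - 2Q)q_W - (84q_W). Setting ∂π_W/∂q_W = 0: 106 - 4q_W - 2(q_R) = 0.
Rigel's profit: π_R = (190 - 2Q)q_R - (88q_R). Setting ∂π_R/∂q_R = 0: 102 - 4q_R - 2(q_W) = 0.
Best responses: q_W = (106 - 2q_R)/4, q_R = (102 - 2q_W)/4.
Substituting one into the other gives q_W = 55/3 and q_R = 49/3.
Total output Q = 104/3, so price P = 190 - 2·(104/3) = 362/3.

120.67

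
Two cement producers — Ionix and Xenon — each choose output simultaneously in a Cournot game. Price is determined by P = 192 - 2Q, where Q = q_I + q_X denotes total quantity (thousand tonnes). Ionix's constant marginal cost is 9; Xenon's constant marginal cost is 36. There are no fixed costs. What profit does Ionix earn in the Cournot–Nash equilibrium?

Ionix's profit: π_I = (192 - 2Q)q_I - (9q_I). Setting ∂π_I/∂q_I = 0: 183 - 4q_I - 2(q_X) = 0.
Xenon's first-order condition: 156 - 4q_X - 2(q_I) = 0.
Best responses: q_I = (183 - 2q_X)/4, q_X = (156 - 2q_I)/4.
Substituting one into the other gives q_I = 35 and q_X = 43/2.
Price P = 192 - 2·(113/2) = 79.
Ionix's profit: (79 - 9)·35 = 2450.

2450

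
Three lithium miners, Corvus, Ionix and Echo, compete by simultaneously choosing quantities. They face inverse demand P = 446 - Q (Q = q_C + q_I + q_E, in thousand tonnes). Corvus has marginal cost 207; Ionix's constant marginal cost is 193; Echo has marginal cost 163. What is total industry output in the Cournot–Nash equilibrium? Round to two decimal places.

193.75

Corvus's profit: π_C = (446 - Q)q_C - (207q_C). Setting ∂π_C/∂q_C = 0: 239 - 2q_C - (q_I + q_E) = 0.
Ionix's profit: π_I = (446 - Q)q_I - (193q_I). Setting ∂π_I/∂q_I = 0: 253 - 2q_I - (q_C + q_E) = 0.
Echo's profit: π_E = (446 - Q)q_E - (163q_E). Setting ∂π_E/∂q_E = 0: 283 - 2q_E - (q_C + q_I) = 0.
Summing all 3 equations gives 775 − 4Q = 0, hence Q = 775/4.
Back-substituting: q_C = (239 − 775/4) = 181/4, q_I = (253 − 775/4) = 237/4, q_E = (283 − 775/4) = 357/4.
Total output Q = 181/4 + 237/4 + 357/4 = 775/4.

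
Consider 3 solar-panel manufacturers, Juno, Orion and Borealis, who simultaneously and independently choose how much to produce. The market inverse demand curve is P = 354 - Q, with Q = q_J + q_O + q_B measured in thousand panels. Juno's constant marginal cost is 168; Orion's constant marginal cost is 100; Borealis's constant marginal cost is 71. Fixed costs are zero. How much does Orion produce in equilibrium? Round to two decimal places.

73.25

Juno's profit: π_J = (354 - Q)q_J - (168q_J). Setting ∂π_J/∂q_J = 0: 186 - 2q_J - (q_O + q_B) = 0.
Orion's profit: π_O = (354 - Q)q_O - (100q_O). Setting ∂π_O/∂q_O = 0: 254 - 2q_O - (q_J + q_B) = 0.
Borealis's first-order condition: 283 - 2q_B - (q_J + q_O) = 0.
Summing all 3 equations gives 723 − 4Q = 0, hence Q = 723/4.
Back-substituting: q_J = (186 − 723/4) = 21/4, q_O = (254 − 723/4) = 293/4, q_B = (283 − 723/4) = 409/4.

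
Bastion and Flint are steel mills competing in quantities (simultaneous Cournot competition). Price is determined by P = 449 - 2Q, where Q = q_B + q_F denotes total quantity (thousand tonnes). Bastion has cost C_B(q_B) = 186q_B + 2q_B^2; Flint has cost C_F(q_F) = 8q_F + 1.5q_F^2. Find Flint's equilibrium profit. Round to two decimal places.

Bastion's profit: π_B = (449 - 2Q)q_B - (186q_B + 2q_B²). Setting ∂π_B/∂q_B = 0: 263 - 8q_B - 2(q_F) = 0.
Flint's first-order condition: 441 - 7q_F - 2(q_B) = 0.
Best responses: q_B = (263 - 2q_F)/8, q_F = (441 - 2q_B)/7.
Solving the pair: q_B = 959/52, q_F = 1501/26.
Price P = 449 - 2·76.1731 = 296.6538.
Flint's profit: 296.6538·(1501/26) - 8·(1501/26) - (3/2)(1501/26)² = 11664.9460.

11664.95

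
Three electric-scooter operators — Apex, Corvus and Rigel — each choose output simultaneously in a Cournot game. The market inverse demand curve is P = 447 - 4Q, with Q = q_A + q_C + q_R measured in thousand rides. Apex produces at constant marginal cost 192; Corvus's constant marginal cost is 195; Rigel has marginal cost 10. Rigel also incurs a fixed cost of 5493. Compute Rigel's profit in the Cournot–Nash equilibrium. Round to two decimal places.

4607.25

Apex's profit: π_A = (447 - 4Q)q_A - (192q_A). Setting ∂π_A/∂q_A = 0: 255 - 8q_A - 4(q_C + q_R) = 0.
Corvus's first-order condition: 252 - 8q_C - 4(q_A + q_R) = 0.
Rigel's profit: π_R = (447 - 4Q)q_R - (10q_R). Setting ∂π_R/∂q_R = 0: 437 - 8q_R - 4(q_A + q_C) = 0.
Adding the 3 conditions: 944 − 8Q − 8Q = 0, i.e. Q = 59.
Back-substituting: q_A = (255 − 236)/4 = 19/4, q_C = (252 − 236)/4 = 4, q_R = (437 − 236)/4 = 201/4.
Price P = 447 - 4·59 = 211.
Rigel's profit: (211 - 10)·(201/4) - 5493 = 4607.2500.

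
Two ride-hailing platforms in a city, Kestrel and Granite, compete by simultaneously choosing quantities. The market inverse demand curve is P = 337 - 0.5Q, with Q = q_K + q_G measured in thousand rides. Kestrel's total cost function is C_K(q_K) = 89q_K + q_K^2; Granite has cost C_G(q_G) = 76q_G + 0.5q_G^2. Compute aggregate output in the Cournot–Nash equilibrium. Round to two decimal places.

178.17

Kestrel's profit: π_K = (337 - 0.5Q)q_K - (89q_K + q_K²). Setting ∂π_K/∂q_K = 0: 248 - 3q_K - (1/2)(q_G) = 0.
Granite's profit: π_G = (337 - 0.5Q)q_G - (76q_G + (1/2)q_G²). Setting ∂π_G/∂q_G = 0: 261 - 2q_G - (1/2)(q_K) = 0.
So q_K = (248 - (1/2)q_G)/3 and q_G = (261 - (1/2)q_K)/2.
Solving the pair: q_K = 1462/23, q_G = 114.6087.
Total output Q = 1462/23 + 114.6087 = 178.1739.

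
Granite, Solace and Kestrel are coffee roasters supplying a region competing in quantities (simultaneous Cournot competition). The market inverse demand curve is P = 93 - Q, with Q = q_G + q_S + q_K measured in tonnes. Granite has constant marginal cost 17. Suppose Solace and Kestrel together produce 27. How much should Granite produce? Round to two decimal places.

With rivals' combined output fixed at 27, Granite's profit is π_G = (93 - 27 - q_G)q_G - (17q_G) = (66 - q_G)q_G - (17q_G).
∂π_G/∂q_G = 49 - 2q_G = 0, so q_G = 49/2.

24.50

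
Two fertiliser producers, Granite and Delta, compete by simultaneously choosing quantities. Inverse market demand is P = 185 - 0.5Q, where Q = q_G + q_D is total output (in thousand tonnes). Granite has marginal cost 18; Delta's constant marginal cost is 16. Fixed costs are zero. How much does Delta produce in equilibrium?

Granite's profit: π_G = (185 - 0.5Q)q_G - (18q_G). Setting ∂π_G/∂q_G = 0: 167 - q_G - (1/2)(q_D) = 0.
Delta's first-order condition: 169 - q_D - (1/2)(q_G) = 0.
So q_G = (167 - (1/2)q_D) and q_D = (169 - (1/2)q_G).
Solving the pair: q_G = 110, q_D = 114.

114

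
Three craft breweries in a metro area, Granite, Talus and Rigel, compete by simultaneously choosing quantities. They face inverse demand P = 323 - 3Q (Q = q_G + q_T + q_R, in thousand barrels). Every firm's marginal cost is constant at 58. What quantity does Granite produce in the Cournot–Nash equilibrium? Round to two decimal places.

22.08

Each firm earns π_i = (323 - 3Q)q_i - 58q_i.
Setting ∂π_i/∂q_i = 0 with rivals' quantities fixed: 265 - 6q_i - 3·Σ_{j≠i} q_j = 0.
By symmetry each firm produces the same amount; substituting Σ_{j≠i} q_j = 2q_i yields q_i = 265/12.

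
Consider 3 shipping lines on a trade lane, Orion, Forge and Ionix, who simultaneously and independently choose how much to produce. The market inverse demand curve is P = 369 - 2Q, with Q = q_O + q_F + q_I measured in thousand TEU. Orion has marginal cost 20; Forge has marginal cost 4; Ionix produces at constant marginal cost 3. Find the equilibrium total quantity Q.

135

Orion's profit: π_O = (369 - 2Q)q_O - (20q_O). Setting ∂π_O/∂q_O = 0: 349 - 4q_O - 2(q_F + q_I) = 0.
Forge's profit: π_F = (369 - 2Q)q_F - (4q_F). Setting ∂π_F/∂q_F = 0: 365 - 4q_F - 2(q_O + q_I) = 0.
Ionix's profit: π_I = (369 - 2Q)q_I - (3q_I). Setting ∂π_I/∂q_I = 0: 366 - 4q_I - 2(q_O + q_F) = 0.
Adding the 3 conditions: 1080 − 4Q − 4Q = 0, i.e. Q = 135.
Back-substituting: q_O = (349 − 270)/2 = 79/2, q_F = (365 − 270)/2 = 95/2, q_I = (366 − 270)/2 = 48.
Total output Q = 79/2 + 95/2 + 48 = 135.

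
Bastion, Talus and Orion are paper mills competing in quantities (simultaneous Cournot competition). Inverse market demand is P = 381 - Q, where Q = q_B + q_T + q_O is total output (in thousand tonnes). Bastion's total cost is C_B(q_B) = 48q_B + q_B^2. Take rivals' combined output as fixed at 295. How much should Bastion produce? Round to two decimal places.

9.50

With rivals' combined output fixed at 295, Bastion's profit is π_B = (381 - 295 - q_B)q_B - (48q_B + q_B²) = (86 - q_B)q_B - (48q_B + q_B²).
∂π_B/∂q_B = 38 - 4q_B = 0, so q_B = 19/2.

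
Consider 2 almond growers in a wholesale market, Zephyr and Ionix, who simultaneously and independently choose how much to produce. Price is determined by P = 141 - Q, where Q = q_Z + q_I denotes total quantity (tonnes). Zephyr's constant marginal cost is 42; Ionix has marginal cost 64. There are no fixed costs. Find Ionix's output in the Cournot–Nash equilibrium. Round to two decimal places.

Zephyr's profit: π_Z = (141 - Q)q_Z - (42q_Z). Setting ∂π_Z/∂q_Z = 0: 99 - 2q_Z - (q_I) = 0.
Ionix's profit: π_I = (141 - Q)q_I - (64q_I). Setting ∂π_I/∂q_I = 0: 77 - 2q_I - (q_Z) = 0.
Best responses: q_Z = (99 - q_I)/2, q_I = (77 - q_Z)/2.
Solving the pair: q_Z = 121/3, q_I = 55/3.

18.33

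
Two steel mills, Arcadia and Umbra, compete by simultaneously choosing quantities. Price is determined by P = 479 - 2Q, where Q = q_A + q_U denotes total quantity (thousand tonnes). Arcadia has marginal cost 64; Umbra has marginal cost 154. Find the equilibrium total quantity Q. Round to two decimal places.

Arcadia's profit: π_A = (479 - 2Q)q_A - (64q_A). Setting ∂π_A/∂q_A = 0: 415 - 4q_A - 2(q_U) = 0.
Umbra's first-order condition: 325 - 4q_U - 2(q_A) = 0.
So q_A = (415 - 2q_U)/4 and q_U = (325 - 2q_A)/4.
Substituting one into the other gives q_A = 505/6 and q_U = 235/6.
Total output Q = 505/6 + 235/6 = 370/3.

123.33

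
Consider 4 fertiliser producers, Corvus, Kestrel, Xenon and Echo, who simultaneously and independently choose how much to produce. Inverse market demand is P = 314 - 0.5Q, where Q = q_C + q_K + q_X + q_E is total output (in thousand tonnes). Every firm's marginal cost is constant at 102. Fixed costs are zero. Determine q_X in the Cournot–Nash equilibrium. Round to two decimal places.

A representative firm's profit is π_i = q_i(314 - 0.5Q) - 102q_i.
Setting ∂π_i/∂q_i = 0 with rivals' quantities fixed: 212 - q_i - (1/2)·Σ_{j≠i} q_j = 0.
By symmetry each firm produces the same amount; substituting Σ_{j≠i} q_j = 3q_i yields q_i = 212/(5/2) = 424/5.

84.80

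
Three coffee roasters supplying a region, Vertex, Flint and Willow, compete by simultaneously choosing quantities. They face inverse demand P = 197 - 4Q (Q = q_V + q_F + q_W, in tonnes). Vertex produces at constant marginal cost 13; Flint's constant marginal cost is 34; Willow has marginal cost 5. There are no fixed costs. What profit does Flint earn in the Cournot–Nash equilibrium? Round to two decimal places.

199.52

Vertex's profit: π_V = (197 - 4Q)q_V - (13q_V). Setting ∂π_V/∂q_V = 0: 184 - 8q_V - 4(q_F + q_W) = 0.
Flint's first-order condition: 163 - 8q_F - 4(q_V + q_W) = 0.
Willow's profit: π_W = (197 - 4Q)q_W - (5q_W). Setting ∂π_W/∂q_W = 0: 192 - 8q_W - 4(q_V + q_F) = 0.
Adding the 3 conditions: 539 − 8Q − 8Q = 0, i.e. Q = 539/16.
Back-substituting: q_V = (184 − 539/4)/4 = 197/16, q_F = (163 − 539/4)/4 = 113/16, q_W = (192 − 539/4)/4 = 229/16.
Price P = 197 - 4·(539/16) = 249/4.
Flint's profit: (249/4 - 34)·(113/16) = 199.5156.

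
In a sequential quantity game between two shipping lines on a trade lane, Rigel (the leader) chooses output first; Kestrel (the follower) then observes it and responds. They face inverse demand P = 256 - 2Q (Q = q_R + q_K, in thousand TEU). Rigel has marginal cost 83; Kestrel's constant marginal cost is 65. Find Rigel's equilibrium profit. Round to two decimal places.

Solve by backward induction. Given q_R, the follower Kestrel maximises π_K = (256 - 2q_R - 2q_K)q_K - 65q_K.
∂π_K/∂q_K = 191 - 2q_R - 4q_K = 0 gives the reaction function q_K = (191 - 2q_R)/4.
Rigel substitutes q_K(q_R) into its own profit: π_R = q_R(256 - 2q_R - (191 - 2q_R)/2) - 83q_R = (321/2 - q_R)q_R - 83q_R.
Leader FOC: 155/2 - 2q_R = 0, so q_R = 155/4.
Then q_K = (191 - 2·(155/4))/4 = 227/8.
Price P = 256 - 2·(537/8) = 487/4.
Rigel's profit: (487/4 - 83)·(155/4) = 1501.5625.

1501.56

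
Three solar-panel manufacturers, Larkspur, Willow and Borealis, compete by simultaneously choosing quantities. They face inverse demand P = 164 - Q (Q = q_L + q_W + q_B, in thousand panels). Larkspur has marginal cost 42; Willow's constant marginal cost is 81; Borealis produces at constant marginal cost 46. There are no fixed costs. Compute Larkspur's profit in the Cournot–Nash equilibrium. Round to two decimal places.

1701.56

Larkspur's profit: π_L = (164 - Q)q_L - (42q_L). Setting ∂π_L/∂q_L = 0: 122 - 2q_L - (q_W + q_B) = 0.
Willow's profit: π_W = (164 - Q)q_W - (81q_W). Setting ∂π_W/∂q_W = 0: 83 - 2q_W - (q_L + q_B) = 0.
Borealis's first-order condition: 118 - 2q_B - (q_L + q_W) = 0.
Adding the 3 first-order conditions: 323 − 4Q = 0, so Q = 323/4.
Back-substituting: q_L = (122 − 323/4) = 165/4, q_W = (83 − 323/4) = 9/4, q_B = (118 − 323/4) = 149/4.
Price P = 164 - 323/4 = 333/4.
Larkspur's profit: (333/4 - 42)·(165/4) = 1701.5625.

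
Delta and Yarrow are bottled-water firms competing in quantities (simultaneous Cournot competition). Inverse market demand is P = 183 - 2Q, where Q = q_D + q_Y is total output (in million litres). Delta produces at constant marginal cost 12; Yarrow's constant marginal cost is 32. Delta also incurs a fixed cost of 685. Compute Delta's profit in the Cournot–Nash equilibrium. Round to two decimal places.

Delta's profit: π_D = (183 - 2Q)q_D - (12q_D). Setting ∂π_D/∂q_D = 0: 171 - 4q_D - 2(q_Y) = 0.
Yarrow's profit: π_Y = (183 - 2Q)q_Y - (32q_Y). Setting ∂π_Y/∂q_Y = 0: 151 - 4q_Y - 2(q_D) = 0.
Rearranging gives the reaction functions q_D = (171 - 2q_Y)/4 and q_Y = (151 - 2q_D)/4.
Substituting one into the other gives q_D = 191/6 and q_Y = 131/6.
Price P = 183 - 2·(161/3) = 227/3.
Delta's profit: (227/3 - 12)·(191/6) - 685 = 1341.7222.

1341.72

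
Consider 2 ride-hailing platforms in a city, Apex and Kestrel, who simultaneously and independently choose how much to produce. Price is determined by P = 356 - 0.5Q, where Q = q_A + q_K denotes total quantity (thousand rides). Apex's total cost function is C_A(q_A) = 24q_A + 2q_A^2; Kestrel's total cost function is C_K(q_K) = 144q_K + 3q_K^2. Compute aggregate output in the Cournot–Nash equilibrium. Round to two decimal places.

89.55

Apex's profit: π_A = (356 - 0.5Q)q_A - (24q_A + 2q_A²). Setting ∂π_A/∂q_A = 0: 332 - 5q_A - (1/2)(q_K) = 0.
Kestrel's profit: π_K = (356 - 0.5Q)q_K - (144q_K + 3q_K²). Setting ∂π_K/∂q_K = 0: 212 - 7q_K - (1/2)(q_A) = 0.
Best responses: q_A = (332 - (1/2)q_K)/5, q_K = (212 - (1/2)q_A)/7.
Substituting one into the other gives q_A = 63.8273 and q_K = 25.7266.
Total output Q = 63.8273 + 25.7266 = 89.5540.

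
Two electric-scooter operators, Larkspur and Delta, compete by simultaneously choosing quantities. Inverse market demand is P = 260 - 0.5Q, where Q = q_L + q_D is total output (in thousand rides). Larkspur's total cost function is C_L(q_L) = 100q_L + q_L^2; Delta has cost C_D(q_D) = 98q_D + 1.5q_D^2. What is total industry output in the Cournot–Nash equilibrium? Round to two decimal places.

Larkspur's profit: π_L = (260 - 0.5Q)q_L - (100q_L + q_L²). Setting ∂π_L/∂q_L = 0: 160 - 3q_L - (1/2)(q_D) = 0.
Delta's profit: π_D = (260 - 0.5Q)q_D - (98q_D + (3/2)q_D²). Setting ∂π_D/∂q_D = 0: 162 - 4q_D - (1/2)(q_L) = 0.
Best responses: q_L = (160 - (1/2)q_D)/3, q_D = (162 - (1/2)q_L)/4.
Solving the pair: q_L = 47.5745, q_D = 1624/47.
Total output Q = 47.5745 + 1624/47 = 82.1277.

82.13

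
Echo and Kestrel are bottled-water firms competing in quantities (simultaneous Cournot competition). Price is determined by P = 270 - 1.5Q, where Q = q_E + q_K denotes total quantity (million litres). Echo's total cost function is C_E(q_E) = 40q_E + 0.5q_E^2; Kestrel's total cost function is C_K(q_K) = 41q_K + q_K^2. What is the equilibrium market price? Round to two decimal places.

153.59

Echo's profit: π_E = (270 - 1.5Q)q_E - (40q_E + (1/2)q_E²). Setting ∂π_E/∂q_E = 0: 230 - 4q_E - (3/2)(q_K) = 0.
Kestrel's profit: π_K = (270 - 1.5Q)q_K - (41q_K + q_K²). Setting ∂π_K/∂q_K = 0: 229 - 5q_K - (3/2)(q_E) = 0.
Best responses: q_E = (230 - (3/2)q_K)/4, q_K = (229 - (3/2)q_E)/5.
Solving the pair: q_E = 45.4366, q_K = 32.1690.
Total output Q = 77.6056, so price P = 270 - (3/2)·77.6056 = 153.5915.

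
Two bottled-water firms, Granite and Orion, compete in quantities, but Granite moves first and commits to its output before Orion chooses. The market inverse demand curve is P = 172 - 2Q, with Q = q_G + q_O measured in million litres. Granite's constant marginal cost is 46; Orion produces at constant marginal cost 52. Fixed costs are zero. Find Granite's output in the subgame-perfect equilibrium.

33

The follower Orion best-responds to any q_G: π_O = (172 - 2Q)q_O - 52q_O.
∂π_O/∂q_O = 120 - 2q_G - 4q_O = 0 gives the reaction function q_O = (120 - 2q_G)/4.
Granite substitutes q_O(q_G) into its own profit: π_G = q_G(172 - 2q_G - (120 - 2q_G)/2) - 46q_G = (112 - q_G)q_G - 46q_G.
Maximising: ∂π_G/∂q_G = 66 - 2q_G = 0, giving q_G = 33.
Then q_O = (120 - 2·33)/4 = 27/2.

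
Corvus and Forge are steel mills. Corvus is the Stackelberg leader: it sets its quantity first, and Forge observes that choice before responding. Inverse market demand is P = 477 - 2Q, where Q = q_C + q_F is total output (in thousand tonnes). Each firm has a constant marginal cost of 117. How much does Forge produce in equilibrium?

The follower Forge best-responds to any q_C: π_F = (477 - 2Q)q_F - 117q_F.
Follower FOC: 360 - 2q_C - 4q_F = 0, so q_F(q_C) = (360 - 2q_C)/4.
Corvus substitutes q_F(q_C) into its own profit: π_C = q_C(477 - 2q_C - (360 - 2q_C)/2) - 117q_C = (297 - q_C)q_C - 117q_C.
Leader FOC: 180 - 2q_C = 0, so q_C = 90.
Then q_F = (360 - 2·90)/4 = 45.

45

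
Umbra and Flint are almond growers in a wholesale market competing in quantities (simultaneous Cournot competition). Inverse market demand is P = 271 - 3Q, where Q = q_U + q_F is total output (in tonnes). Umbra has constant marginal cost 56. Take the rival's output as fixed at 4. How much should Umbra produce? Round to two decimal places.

With the rival's output fixed at 4, Umbra's profit is π_U = (271 - 3·4 - 3q_U)q_U - (56q_U) = (259 - 3q_U)q_U - (56q_U).
∂π_U/∂q_U = 203 - 6q_U = 0, so q_U = 203/6.

33.83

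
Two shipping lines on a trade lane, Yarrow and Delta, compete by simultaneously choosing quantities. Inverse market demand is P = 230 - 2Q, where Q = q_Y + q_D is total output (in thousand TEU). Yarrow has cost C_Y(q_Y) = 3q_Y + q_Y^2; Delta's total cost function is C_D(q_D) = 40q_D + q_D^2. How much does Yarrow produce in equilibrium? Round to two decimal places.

Yarrow's profit: π_Y = (230 - 2Q)q_Y - (3q_Y + q_Y²). Setting ∂π_Y/∂q_Y = 0: 227 - 6q_Y - 2(q_D) = 0.
Delta's first-order condition: 190 - 6q_D - 2(q_Y) = 0.
Rearranging gives the reaction functions q_Y = (227 - 2q_D)/6 and q_D = (190 - 2q_Y)/6.
Substituting one into the other gives q_Y = 491/16 and q_D = 343/16.

30.69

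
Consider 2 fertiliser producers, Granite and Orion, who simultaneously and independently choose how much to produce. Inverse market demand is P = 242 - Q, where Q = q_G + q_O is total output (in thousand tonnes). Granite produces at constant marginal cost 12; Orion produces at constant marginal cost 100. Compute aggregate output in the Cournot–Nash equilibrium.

124

Granite's profit: π_G = (242 - Q)q_G - (12q_G). Setting ∂π_G/∂q_G = 0: 230 - 2q_G - (q_O) = 0.
Orion's profit: π_O = (242 - Q)q_O - (100q_O). Setting ∂π_O/∂q_O = 0: 142 - 2q_O - (q_G) = 0.
Rearranging gives the reaction functions q_G = (230 - q_O)/2 and q_O = (142 - q_G)/2.
Substituting one into the other gives q_G = 106 and q_O = 18.
Total output Q = 106 + 18 = 124.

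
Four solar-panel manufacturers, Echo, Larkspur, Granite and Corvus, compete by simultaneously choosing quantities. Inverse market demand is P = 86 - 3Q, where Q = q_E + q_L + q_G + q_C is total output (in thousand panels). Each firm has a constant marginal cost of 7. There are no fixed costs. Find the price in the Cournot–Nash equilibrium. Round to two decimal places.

A representative firm's profit is π_i = q_i(86 - 3Q) - 7q_i.
First-order condition (treating rivals' output as given): 79 - 6q_i - 3·Σ_{j≠i} q_j = 0.
By symmetry each firm produces the same amount; substituting Σ_{j≠i} q_j = 3q_i yields q_i = 79/15.
Total output Q = 316/15, so price P = 86 - 3·(316/15) = 114/5.

22.80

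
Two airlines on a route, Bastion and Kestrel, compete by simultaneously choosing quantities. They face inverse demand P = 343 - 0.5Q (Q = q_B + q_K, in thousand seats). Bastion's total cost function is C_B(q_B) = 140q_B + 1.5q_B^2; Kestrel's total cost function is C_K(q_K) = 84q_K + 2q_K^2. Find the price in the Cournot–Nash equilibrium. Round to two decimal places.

296.92

Bastion's profit: π_B = (343 - 0.5Q)q_B - (140q_B + (3/2)q_B²). Setting ∂π_B/∂q_B = 0: 203 - 4q_B - (1/2)(q_K) = 0.
Kestrel's first-order condition: 259 - 5q_K - (1/2)(q_B) = 0.
So q_B = (203 - (1/2)q_K)/4 and q_K = (259 - (1/2)q_B)/5.
Solving the pair: q_B = 44.8354, q_K = 47.3165.
Total output Q = 92.1519, so price P = 343 - (1/2)·92.1519 = 296.9241.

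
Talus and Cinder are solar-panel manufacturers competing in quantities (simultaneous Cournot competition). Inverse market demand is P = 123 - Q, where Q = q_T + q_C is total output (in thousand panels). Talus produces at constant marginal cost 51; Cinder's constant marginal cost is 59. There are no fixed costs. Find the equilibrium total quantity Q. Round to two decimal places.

Talus's profit: π_T = (123 - Q)q_T - (51q_T). Setting ∂π_T/∂q_T = 0: 72 - 2q_T - (q_C) = 0.
Cinder's profit: π_C = (123 - Q)q_C - (59q_C). Setting ∂π_C/∂q_C = 0: 64 - 2q_C - (q_T) = 0.
Rearranging gives the reaction functions q_T = (72 - q_C)/2 and q_C = (64 - q_T)/2.
Solving the pair: q_T = 80/3, q_C = 56/3.
Total output Q = 80/3 + 56/3 = 136/3.

45.33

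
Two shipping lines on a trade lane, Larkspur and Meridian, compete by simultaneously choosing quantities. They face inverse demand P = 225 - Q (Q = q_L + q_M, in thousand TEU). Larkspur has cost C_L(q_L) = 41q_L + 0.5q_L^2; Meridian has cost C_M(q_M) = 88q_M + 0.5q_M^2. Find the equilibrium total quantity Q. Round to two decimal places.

Larkspur's profit: π_L = (225 - Q)q_L - (41q_L + (1/2)q_L²). Setting ∂π_L/∂q_L = 0: 184 - 3q_L - (q_M) = 0.
Meridian's first-order condition: 137 - 3q_M - (q_L) = 0.
Best responses: q_L = (184 - q_M)/3, q_M = (137 - q_L)/3.
Solving the pair: q_L = 415/8, q_M = 227/8.
Total output Q = 415/8 + 227/8 = 321/4.

80.25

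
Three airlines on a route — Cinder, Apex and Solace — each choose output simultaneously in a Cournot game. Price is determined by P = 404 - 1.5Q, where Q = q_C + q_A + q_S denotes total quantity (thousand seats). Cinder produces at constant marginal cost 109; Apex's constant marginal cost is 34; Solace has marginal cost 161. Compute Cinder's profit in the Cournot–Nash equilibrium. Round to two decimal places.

3082.67

Cinder's profit: π_C = (404 - 1.5Q)q_C - (109q_C). Setting ∂π_C/∂q_C = 0: 295 - 3q_C - (3/2)(q_A + q_S) = 0.
Apex's first-order condition: 370 - 3q_A - (3/2)(q_C + q_S) = 0.
Solace's first-order condition: 243 - 3q_S - (3/2)(q_C + q_A) = 0.
Adding the 3 conditions: 908 − 3Q − 3Q = 0, i.e. Q = 454/3.
Back-substituting: q_C = (295 − 227)/(3/2) = 136/3, q_A = (370 − 227)/(3/2) = 286/3, q_S = (243 − 227)/(3/2) = 32/3.
Price P = 404 - (3/2)·(454/3) = 177.
Cinder's profit: (177 - 109)·(136/3) = 3082.6667.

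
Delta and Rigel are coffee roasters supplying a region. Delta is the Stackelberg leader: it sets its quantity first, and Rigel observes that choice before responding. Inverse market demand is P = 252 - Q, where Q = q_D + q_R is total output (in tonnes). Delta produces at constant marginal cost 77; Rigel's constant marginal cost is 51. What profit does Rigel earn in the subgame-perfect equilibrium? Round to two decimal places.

Solve by backward induction. Given q_D, the follower Rigel maximises π_R = (252 - q_D - q_R)q_R - 51q_R.
Setting the follower's marginal profit to zero, 201 - q_D - 2q_R = 0, i.e. q_R = (201 - q_D)/2.
The leader anticipates this reaction. Substituting into P = 252 - Q gives P = 303/2 - (1/2)q_D, so π_D = (303/2 - (1/2)q_D)q_D - 77q_D.
Leader FOC: 149/2 - q_D = 0, so q_D = 149/2.
Then q_R = (201 - 149/2)/2 = 253/4.
Price P = 252 - 551/4 = 457/4.
Rigel's profit: (457/4 - 51)·(253/4) = 4000.5625.

4000.56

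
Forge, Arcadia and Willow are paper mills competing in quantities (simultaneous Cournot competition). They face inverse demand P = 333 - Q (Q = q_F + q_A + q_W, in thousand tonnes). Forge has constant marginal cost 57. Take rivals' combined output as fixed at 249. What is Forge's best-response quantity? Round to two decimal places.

13.50

With rivals' combined output fixed at 249, Forge's profit is π_F = (333 - 249 - q_F)q_F - (57q_F) = (84 - q_F)q_F - (57q_F).
∂π_F/∂q_F = 27 - 2q_F = 0, so q_F = 27/2.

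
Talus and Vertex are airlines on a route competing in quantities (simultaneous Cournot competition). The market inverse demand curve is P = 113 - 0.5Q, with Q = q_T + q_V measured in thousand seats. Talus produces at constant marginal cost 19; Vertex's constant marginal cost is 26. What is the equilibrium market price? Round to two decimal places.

52.67

Talus's profit: π_T = (113 - 0.5Q)q_T - (19q_T). Setting ∂π_T/∂q_T = 0: 94 - q_T - (1/2)(q_V) = 0.
Vertex's profit: π_V = (113 - 0.5Q)q_V - (26q_V). Setting ∂π_V/∂q_V = 0: 87 - q_V - (1/2)(q_T) = 0.
Rearranging gives the reaction functions q_T = (94 - (1/2)q_V) and q_V = (87 - (1/2)q_T).
Substituting one into the other gives q_T = 202/3 and q_V = 160/3.
Total output Q = 362/3, so price P = 113 - (1/2)·(362/3) = 158/3.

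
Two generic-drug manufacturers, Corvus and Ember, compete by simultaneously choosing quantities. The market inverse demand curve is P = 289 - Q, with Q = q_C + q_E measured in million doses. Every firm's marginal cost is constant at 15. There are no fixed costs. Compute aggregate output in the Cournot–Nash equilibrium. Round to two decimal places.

182.67

A representative firm's profit is π_i = q_i(289 - Q) - 15q_i.
Setting ∂π_i/∂q_i = 0 with rivals' quantities fixed: 274 - 2q_i - q_j = 0.
With identical firms every q_j equals q_i, so q_j = q_i and 274 = 3q_i, giving q_i = 274/3.
Total output Q = 274/3 + 274/3 = 548/3.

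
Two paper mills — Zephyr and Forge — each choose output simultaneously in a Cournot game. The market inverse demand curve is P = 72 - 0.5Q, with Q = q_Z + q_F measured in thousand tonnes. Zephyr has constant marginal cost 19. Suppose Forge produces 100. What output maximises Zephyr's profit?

3

With the rival's output fixed at 100, Zephyr's profit is π_Z = (72 - (1/2)·100 - (1/2)q_Z)q_Z - (19q_Z) = (22 - (1/2)q_Z)q_Z - (19q_Z).
∂π_Z/∂q_Z = 3 - q_Z = 0, so q_Z = 3.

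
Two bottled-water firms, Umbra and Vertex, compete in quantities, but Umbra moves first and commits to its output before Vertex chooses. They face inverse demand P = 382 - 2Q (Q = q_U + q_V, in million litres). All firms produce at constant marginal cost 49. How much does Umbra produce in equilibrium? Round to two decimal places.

83.25

Solve by backward induction. Given q_U, the follower Vertex maximises π_V = (382 - 2q_U - 2q_V)q_V - 49q_V.
Setting the follower's marginal profit to zero, 333 - 2q_U - 4q_V = 0, i.e. q_V = (333 - 2q_U)/4.
Umbra substitutes q_V(q_U) into its own profit: π_U = q_U(382 - 2q_U - (333 - 2q_U)/2) - 49q_U = (431/2 - q_U)q_U - 49q_U.
Maximising: ∂π_U/∂q_U = 333/2 - 2q_U = 0, giving q_U = 333/4.
Then q_V = (333 - 2·(333/4))/4 = 333/8.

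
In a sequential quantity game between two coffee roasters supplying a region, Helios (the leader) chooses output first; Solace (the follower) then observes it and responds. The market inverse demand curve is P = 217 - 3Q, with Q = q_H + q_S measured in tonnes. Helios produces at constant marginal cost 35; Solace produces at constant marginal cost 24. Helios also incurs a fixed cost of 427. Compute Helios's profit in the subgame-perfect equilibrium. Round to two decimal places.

The follower Solace best-responds to any q_H: π_S = (217 - 3Q)q_S - 24q_S.
Setting the follower's marginal profit to zero, 193 - 3q_H - 6q_S = 0, i.e. q_S = (193 - 3q_H)/6.
The leader anticipates this reaction. Substituting into P = 217 - 3Q gives P = 241/2 - (3/2)q_H, so π_H = (241/2 - (3/2)q_H)q_H - 35q_H.
Leader FOC: 171/2 - 3q_H = 0, so q_H = 57/2.
Then q_S = (193 - 3·(57/2))/6 = 215/12.
Price P = 217 - 3·(557/12) = 311/4.
Helios's profit: (311/4 - 35)·(57/2) - 427 = 791.3750.

791.38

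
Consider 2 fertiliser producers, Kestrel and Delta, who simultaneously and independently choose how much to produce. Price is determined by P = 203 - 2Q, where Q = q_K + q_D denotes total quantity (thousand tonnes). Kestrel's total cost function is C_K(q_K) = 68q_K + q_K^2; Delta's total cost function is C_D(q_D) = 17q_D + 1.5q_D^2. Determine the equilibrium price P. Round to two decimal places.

128.32

Kestrel's profit: π_K = (203 - 2Q)q_K - (68q_K + q_K²). Setting ∂π_K/∂q_K = 0: 135 - 6q_K - 2(q_D) = 0.
Delta's profit: π_D = (203 - 2Q)q_D - (17q_D + (3/2)q_D²). Setting ∂π_D/∂q_D = 0: 186 - 7q_D - 2(q_K) = 0.
Best responses: q_K = (135 - 2q_D)/6, q_D = (186 - 2q_K)/7.
Solving the pair: q_K = 573/38, q_D = 423/19.
Total output Q = 1419/38, so price P = 203 - 2·(1419/38) = 128.3158.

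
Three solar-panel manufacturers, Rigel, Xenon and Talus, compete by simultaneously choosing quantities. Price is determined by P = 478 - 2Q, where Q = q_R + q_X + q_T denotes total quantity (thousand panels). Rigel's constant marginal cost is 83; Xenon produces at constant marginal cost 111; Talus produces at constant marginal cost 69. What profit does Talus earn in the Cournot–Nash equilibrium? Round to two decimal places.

Rigel's profit: π_R = (478 - 2Q)q_R - (83q_R). Setting ∂π_R/∂q_R = 0: 395 - 4q_R - 2(q_X + q_T) = 0.
Xenon's first-order condition: 367 - 4q_X - 2(q_R + q_T) = 0.
Talus's profit: π_T = (478 - 2Q)q_T - (69q_T). Setting ∂π_T/∂q_T = 0: 409 - 4q_T - 2(q_R + q_X) = 0.
Summing all 3 equations gives 1171 − 8Q = 0, hence Q = 1171/8.
Back-substituting: q_R = (395 − 1171/4)/2 = 409/8, q_X = (367 − 1171/4)/2 = 297/8, q_T = (409 − 1171/4)/2 = 465/8.
Price P = 478 - 2·(1171/8) = 741/4.
Talus's profit: (741/4 - 69)·(465/8) = 6757.0313.

6757.03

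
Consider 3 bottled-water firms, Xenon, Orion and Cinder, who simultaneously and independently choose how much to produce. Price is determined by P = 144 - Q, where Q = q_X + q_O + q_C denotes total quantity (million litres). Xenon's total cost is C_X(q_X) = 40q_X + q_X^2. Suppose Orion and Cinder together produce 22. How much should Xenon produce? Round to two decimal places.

20.50

With rivals' combined output fixed at 22, Xenon's profit is π_X = (144 - 22 - q_X)q_X - (40q_X + q_X²) = (122 - q_X)q_X - (40q_X + q_X²).
∂π_X/∂q_X = 82 - 4q_X = 0, so q_X = 41/2.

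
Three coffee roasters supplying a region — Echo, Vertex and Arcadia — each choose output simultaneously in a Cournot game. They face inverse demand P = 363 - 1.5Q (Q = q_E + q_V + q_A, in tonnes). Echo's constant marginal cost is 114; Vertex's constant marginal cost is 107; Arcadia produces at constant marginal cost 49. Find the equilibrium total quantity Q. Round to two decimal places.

136.50

Echo's profit: π_E = (363 - 1.5Q)q_E - (114q_E). Setting ∂π_E/∂q_E = 0: 249 - 3q_E - (3/2)(q_V + q_A) = 0.
Vertex's profit: π_V = (363 - 1.5Q)q_V - (107q_V). Setting ∂π_V/∂q_V = 0: 256 - 3q_V - (3/2)(q_E + q_A) = 0.
Arcadia's first-order condition: 314 - 3q_A - (3/2)(q_E + q_V) = 0.
Summing all 3 equations gives 819 − 6Q = 0, hence Q = 273/2.
Back-substituting: q_E = (249 − 819/4)/(3/2) = 59/2, q_V = (256 − 819/4)/(3/2) = 205/6, q_A = (314 − 819/4)/(3/2) = 437/6.
Total output Q = 59/2 + 205/6 + 437/6 = 273/2.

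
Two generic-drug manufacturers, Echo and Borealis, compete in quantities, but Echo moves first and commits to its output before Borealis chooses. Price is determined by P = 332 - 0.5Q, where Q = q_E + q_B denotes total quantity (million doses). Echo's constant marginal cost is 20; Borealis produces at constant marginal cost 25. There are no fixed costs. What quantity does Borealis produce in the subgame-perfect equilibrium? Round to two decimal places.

The follower Borealis best-responds to any q_E: π_B = (332 - 0.5Q)q_B - 25q_B.
Setting the follower's marginal profit to zero, 307 - (1/2)q_E - q_B = 0, i.e. q_B = (307 - (1/2)q_E).
The leader anticipates this reaction. Substituting into P = 332 - 0.5Q gives P = 357/2 - (1/4)q_E, so π_E = (357/2 - (1/4)q_E)q_E - 20q_E.
The leader's first-order condition 317/2 - (1/2)q_E = 0 yields q_E = 317.
Then q_B = (307 - (1/2)·317) = 297/2.

148.50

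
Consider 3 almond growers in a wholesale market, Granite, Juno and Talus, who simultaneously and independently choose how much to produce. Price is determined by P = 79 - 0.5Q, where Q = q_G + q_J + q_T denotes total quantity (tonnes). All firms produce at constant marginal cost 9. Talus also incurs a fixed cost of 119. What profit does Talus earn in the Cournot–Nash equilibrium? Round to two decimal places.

Each firm earns π_i = (79 - 0.5Q)q_i - 9q_i.
Setting ∂π_i/∂q_i = 0 with rivals' quantities fixed: 70 - q_i - (1/2)·Σ_{j≠i} q_j = 0.
By symmetry each firm produces the same amount; substituting Σ_{j≠i} q_j = 2q_i yields q_i = 70/2 = 35.
Price P = 79 - (1/2)·105 = 53/2.
Talus's profit: (53/2 - 9)·35 - 119 = 987/2.

493.50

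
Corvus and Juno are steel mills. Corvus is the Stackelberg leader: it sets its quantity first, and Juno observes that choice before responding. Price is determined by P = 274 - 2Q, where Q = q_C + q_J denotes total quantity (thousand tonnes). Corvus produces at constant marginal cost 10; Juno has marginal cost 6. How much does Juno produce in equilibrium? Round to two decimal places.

34.50

Solve by backward induction. Given q_C, the follower Juno maximises π_J = (274 - 2q_C - 2q_J)q_J - 6q_J.
∂π_J/∂q_J = 268 - 2q_C - 4q_J = 0 gives the reaction function q_J = (268 - 2q_C)/4.
Corvus substitutes q_J(q_C) into its own profit: π_C = q_C(274 - 2q_C - (268 - 2q_C)/2) - 10q_C = (140 - q_C)q_C - 10q_C.
The leader's first-order condition 130 - 2q_C = 0 yields q_C = 65.
Then q_J = (268 - 2·65)/4 = 69/2.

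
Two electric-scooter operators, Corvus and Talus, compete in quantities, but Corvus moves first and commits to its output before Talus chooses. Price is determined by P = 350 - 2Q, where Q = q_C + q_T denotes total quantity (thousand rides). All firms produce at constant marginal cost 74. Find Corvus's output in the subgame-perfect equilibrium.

Solve by backward induction. Given q_C, the follower Talus maximises π_T = (350 - 2q_C - 2q_T)q_T - 74q_T.
∂π_T/∂q_T = 276 - 2q_C - 4q_T = 0 gives the reaction function q_T = (276 - 2q_C)/4.
Corvus substitutes q_T(q_C) into its own profit: π_C = q_C(350 - 2q_C - (276 - 2q_C)/2) - 74q_C = (212 - q_C)q_C - 74q_C.
Maximising: ∂π_C/∂q_C = 138 - 2q_C = 0, giving q_C = 69.
Then q_T = (276 - 2·69)/4 = 69/2.

69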